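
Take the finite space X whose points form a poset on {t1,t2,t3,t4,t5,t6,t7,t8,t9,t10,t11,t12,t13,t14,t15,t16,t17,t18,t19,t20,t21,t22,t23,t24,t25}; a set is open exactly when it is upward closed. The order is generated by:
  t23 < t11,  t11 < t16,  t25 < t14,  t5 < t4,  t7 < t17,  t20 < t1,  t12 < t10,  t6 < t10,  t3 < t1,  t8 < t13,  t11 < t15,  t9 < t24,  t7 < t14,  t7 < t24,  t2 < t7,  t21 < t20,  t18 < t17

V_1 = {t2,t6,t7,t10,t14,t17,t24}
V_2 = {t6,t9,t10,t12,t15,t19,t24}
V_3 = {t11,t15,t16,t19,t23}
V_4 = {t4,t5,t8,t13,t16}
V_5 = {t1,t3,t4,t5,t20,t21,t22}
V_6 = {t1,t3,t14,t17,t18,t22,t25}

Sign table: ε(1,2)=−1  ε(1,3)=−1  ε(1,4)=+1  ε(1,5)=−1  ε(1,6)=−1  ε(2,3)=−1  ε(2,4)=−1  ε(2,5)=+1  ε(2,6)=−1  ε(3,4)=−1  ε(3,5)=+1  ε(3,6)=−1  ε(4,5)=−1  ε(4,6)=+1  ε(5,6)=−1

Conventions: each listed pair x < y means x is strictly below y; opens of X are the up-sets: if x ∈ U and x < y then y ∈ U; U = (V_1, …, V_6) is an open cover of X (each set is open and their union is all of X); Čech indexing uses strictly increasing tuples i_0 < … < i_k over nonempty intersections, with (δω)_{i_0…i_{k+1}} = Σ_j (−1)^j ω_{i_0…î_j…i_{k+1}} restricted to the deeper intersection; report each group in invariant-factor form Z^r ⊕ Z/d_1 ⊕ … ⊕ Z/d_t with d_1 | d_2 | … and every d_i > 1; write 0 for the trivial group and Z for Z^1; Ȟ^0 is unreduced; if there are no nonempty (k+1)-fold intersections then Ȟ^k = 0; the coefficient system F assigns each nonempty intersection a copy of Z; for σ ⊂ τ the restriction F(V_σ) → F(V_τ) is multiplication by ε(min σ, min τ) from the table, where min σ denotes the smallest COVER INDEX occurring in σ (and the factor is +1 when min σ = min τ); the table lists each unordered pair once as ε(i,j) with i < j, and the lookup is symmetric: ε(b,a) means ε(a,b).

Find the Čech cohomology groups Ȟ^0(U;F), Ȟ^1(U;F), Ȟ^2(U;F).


Ȟ^0 = Z; Ȟ^1 = Z; Ȟ^2 = 0

nonempty overlaps:
  V12={t6,t10,t24} V16={t14,t17} V23={t15,t19} V34={t16} V45={t4,t5} V56={t1,t3,t22}
C dims 6,6; δ0: rk 5, SNF 1^5
degree 0: 6−5−0 = 1 → Ȟ^0 ≅ Z
degree 1: 6−0−5 = 1 → Ȟ^1 ≅ Z
degree 2: 0−0−0 = 0 → Ȟ^2 ≅ 0


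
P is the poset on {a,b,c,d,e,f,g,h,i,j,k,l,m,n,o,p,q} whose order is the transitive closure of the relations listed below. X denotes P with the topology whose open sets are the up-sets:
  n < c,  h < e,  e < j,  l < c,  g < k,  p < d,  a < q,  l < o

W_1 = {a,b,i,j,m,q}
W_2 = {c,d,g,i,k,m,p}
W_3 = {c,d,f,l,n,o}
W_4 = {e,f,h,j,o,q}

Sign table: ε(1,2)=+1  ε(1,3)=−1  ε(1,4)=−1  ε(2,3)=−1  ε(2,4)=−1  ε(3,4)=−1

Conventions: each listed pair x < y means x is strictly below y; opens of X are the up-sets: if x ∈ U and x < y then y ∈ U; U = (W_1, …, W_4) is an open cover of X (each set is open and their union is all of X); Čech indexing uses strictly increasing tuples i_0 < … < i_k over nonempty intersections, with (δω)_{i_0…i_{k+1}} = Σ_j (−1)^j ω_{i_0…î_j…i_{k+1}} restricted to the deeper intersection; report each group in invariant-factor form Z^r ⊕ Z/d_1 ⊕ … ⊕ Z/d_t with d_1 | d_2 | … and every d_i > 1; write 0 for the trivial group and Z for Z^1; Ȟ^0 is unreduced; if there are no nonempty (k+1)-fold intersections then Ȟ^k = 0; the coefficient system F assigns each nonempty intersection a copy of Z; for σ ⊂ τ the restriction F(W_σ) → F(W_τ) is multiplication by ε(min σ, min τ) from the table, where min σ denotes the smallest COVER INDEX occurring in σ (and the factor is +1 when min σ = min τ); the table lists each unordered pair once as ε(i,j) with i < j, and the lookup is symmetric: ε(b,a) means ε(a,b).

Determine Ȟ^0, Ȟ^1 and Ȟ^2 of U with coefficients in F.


nerve of the cover:
  W12={i,m} W14={j,q} W23={c,d} W34={f,o}
C dims 4,4; δ0: rk 4, SNF 1^3·2
Ȟ^0 = (4 − 4) − 0 = 0, so Ȟ^0 ≅ 0
Ȟ^1 = (4 − 0) − 4 = 0 plus torsion [2], so Ȟ^1 ≅ Z/2
Ȟ^2 = (0 − 0) − 0 = 0, so Ȟ^2 ≅ 0

Ȟ^0 ≅ 0,  Ȟ^1 ≅ Z/2,  Ȟ^2 ≅ 0


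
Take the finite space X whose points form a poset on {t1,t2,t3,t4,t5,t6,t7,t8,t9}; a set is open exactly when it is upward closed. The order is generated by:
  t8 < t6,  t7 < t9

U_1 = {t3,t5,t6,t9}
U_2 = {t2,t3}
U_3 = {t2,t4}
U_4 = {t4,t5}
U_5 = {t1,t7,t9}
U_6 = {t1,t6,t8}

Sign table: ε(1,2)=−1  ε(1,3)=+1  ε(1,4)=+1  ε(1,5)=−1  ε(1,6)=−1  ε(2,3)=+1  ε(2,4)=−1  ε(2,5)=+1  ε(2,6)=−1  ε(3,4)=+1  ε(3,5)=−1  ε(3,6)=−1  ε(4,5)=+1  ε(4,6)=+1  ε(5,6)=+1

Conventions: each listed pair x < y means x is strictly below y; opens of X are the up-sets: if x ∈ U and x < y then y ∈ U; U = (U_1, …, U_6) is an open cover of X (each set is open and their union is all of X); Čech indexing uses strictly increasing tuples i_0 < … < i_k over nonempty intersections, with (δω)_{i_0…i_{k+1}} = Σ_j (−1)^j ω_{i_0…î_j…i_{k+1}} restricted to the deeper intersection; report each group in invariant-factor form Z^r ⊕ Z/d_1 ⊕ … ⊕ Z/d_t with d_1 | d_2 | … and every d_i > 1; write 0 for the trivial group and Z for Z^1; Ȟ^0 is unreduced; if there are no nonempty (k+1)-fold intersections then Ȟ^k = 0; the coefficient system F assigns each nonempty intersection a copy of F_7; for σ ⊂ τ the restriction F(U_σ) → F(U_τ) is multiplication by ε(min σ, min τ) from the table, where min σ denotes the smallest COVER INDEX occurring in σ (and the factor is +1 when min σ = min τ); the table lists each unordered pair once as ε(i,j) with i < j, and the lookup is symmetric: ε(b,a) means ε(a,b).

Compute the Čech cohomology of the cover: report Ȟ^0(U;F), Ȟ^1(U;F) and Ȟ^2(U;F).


Ȟ^0 ≅ 0, Ȟ^1 ≅ Z/7, Ȟ^2 ≅ 0

nonempty intersections:
  U12={t3} U14={t5} U15={t9} U16={t6} U23={t2} U34={t4} U56={t1}
C dims 6,7; δ0: rk_F7 6
Ȟ^0: (6−6)−0=0 ⇒ 0
Ȟ^1: (7−0)−6=1 ⇒ Z/7
Ȟ^2: (0−0)−0=0 ⇒ 0


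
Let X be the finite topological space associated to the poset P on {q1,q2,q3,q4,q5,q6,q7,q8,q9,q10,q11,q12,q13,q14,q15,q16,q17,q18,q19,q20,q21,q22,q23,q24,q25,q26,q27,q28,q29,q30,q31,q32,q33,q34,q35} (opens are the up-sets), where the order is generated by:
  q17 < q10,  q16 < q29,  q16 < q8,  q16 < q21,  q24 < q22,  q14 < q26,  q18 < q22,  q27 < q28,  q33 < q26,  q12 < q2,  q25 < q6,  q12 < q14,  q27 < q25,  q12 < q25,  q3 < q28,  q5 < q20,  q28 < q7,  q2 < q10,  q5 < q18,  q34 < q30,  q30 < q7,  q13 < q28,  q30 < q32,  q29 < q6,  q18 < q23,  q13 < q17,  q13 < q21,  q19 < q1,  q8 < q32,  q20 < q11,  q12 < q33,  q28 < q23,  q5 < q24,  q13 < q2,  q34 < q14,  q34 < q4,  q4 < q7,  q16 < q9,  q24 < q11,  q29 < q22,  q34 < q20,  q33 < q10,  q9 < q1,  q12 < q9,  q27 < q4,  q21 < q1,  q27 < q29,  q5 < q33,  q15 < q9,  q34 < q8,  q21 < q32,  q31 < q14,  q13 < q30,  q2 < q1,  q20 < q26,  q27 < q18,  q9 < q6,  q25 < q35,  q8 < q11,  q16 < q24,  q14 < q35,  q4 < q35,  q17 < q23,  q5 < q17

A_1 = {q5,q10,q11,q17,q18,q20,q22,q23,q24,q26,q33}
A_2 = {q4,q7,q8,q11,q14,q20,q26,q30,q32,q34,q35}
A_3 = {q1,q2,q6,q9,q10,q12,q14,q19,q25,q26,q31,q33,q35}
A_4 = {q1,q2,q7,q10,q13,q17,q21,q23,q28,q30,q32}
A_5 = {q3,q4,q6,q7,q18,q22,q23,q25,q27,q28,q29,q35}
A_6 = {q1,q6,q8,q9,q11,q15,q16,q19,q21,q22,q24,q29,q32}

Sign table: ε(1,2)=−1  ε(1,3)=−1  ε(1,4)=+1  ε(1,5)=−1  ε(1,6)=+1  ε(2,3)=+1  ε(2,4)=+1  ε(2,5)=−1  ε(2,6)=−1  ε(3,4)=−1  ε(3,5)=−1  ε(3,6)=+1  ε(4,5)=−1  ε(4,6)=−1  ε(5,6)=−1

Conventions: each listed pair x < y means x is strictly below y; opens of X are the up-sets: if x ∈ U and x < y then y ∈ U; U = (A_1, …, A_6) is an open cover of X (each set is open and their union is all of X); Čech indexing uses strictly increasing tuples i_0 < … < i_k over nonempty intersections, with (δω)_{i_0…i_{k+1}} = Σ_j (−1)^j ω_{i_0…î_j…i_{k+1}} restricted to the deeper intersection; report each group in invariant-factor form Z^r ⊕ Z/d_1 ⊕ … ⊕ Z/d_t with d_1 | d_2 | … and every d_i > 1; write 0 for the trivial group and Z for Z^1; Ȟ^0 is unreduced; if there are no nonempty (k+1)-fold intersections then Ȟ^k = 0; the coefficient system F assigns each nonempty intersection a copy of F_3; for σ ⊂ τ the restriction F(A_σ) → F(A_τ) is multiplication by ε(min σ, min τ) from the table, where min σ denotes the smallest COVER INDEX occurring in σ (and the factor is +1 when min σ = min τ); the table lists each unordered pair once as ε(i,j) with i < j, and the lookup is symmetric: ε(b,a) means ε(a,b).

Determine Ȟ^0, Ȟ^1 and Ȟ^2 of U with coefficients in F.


Ȟ^0(U;F) ≅ 0,  Ȟ^1(U;F) ≅ 0,  Ȟ^2(U;F) ≅ Z/3

cover nerve:
  A12={q11,q20,q26} A13={q10,q26,q33} A14={q10,q17,q23} A15={q18,q22,q23} A16={q11,q22,q24} A23={q14,q26,q35} A24={q7,q30,q32} A25={q4,q7,q35} A26={q8,q11,q32} A34={q1,q2,q10} A35={q6,q25,q35} A36={q1,q6,q9,q19} A45={q7,q23,q28} A46={q1,q21,q32} A56={q6,q22,q29}
  A123={q26} A126={q11} A134={q10} A145={q23} A156={q22} A235={q35} A245={q7} A246={q32} A346={q1} A356={q6}
C dims 6,15,10; δ0: rk_F3 6; δ1: rk_F3 9
Ȟ^0: (6−6)−0=0 ⇒ 0
Ȟ^1: (15−9)−6=0 ⇒ 0
Ȟ^2: (10−0)−9=1 ⇒ Z/3


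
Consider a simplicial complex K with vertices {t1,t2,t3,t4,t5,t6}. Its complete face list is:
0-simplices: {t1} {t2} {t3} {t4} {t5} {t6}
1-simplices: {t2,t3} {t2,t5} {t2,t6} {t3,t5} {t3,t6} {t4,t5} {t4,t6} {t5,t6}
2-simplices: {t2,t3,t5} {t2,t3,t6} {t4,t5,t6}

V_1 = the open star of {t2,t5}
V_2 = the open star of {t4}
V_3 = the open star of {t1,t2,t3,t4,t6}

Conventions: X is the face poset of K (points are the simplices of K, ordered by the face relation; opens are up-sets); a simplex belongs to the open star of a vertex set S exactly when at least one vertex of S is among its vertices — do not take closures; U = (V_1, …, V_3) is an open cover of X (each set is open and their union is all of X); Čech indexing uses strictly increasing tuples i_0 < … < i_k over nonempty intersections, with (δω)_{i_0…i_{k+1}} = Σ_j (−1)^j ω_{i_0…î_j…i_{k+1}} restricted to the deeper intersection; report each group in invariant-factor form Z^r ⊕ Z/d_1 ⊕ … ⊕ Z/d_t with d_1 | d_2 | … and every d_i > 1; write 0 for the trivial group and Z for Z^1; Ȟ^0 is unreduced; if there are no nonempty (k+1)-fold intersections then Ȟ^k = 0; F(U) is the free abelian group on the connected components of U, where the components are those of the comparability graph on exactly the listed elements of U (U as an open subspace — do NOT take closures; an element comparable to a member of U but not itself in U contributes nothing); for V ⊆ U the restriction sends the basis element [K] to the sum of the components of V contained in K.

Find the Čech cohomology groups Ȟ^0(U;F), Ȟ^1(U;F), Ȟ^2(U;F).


nonempty intersections:
  V1={{t2},{t5},{t2,t3},{t2,t5},{t2,t6},{t3,t5},{t4,t5},{t5,t6},{t2,t3,t5},{t2,t3,t6},{t4,t5,t6}} V2={{t4},{t4,t5},{t4,t6},{t4,t5,t6}} V3={{t1},{t2},{t3},{t4},{t6},{t2,t3},{t2,t5},{t2,t6},{t3,t5},{t3,t6},{t4,t5},{t4,t6},{t5,t6},{t2,t3,t5},{t2,t3,t6},{t4,t5,t6}}
  V12={{t4,t5},{t4,t5,t6}} V13={{t2},{t2,t3},{t2,t5},{t2,t6},{t3,t5},{t4,t5},{t5,t6},{t2,t3,t5},{t2,t3,t6},{t4,t5,t6}} V23={{t4},{t4,t5},{t4,t6},{t4,t5,t6}}
  V123={{t4,t5},{t4,t5,t6}}
components per intersection:
  V1: {{t2},{t5},{t2,t3},{t2,t5},{t2,t6},{t3,t5},{t4,t5},{t5,t6},{t2,t3,t5},{t2,t3,t6},{t4,t5,t6}}
  V2: {{t4},{t4,t5},{t4,t6},{t4,t5,t6}}
  V3: {{t1}} {{t2},{t3},{t4},{t6},{t2,t3},{t2,t5},{t2,t6},{t3,t5},{t3,t6},{t4,t5},{t4,t6},{t5,t6},{t2,t3,t5},{t2,t3,t6},{t4,t5,t6}}
  V12: {{t4,t5},{t4,t5,t6}}
  V13: {{t2},{t2,t3},{t2,t5},{t2,t6},{t3,t5},{t2,t3,t5},{t2,t3,t6}} {{t4,t5},{t5,t6},{t4,t5,t6}}
  V23: {{t4},{t4,t5},{t4,t6},{t4,t5,t6}}
  V123: {{t4,t5},{t4,t5,t6}}
C dims 4,4,1; δ0: rk 2, SNF 1^2; δ1: rk 1, SNF 1^1
Ȟ^0: (4−2)−0=2 ⇒ Z^2
Ȟ^1: (4−1)−2=1 ⇒ Z
Ȟ^2: (1−0)−1=0 ⇒ 0

Ȟ^0(U;F) ≅ Z^2, Ȟ^1(U;F) ≅ Z, Ȟ^2(U;F) ≅ 0


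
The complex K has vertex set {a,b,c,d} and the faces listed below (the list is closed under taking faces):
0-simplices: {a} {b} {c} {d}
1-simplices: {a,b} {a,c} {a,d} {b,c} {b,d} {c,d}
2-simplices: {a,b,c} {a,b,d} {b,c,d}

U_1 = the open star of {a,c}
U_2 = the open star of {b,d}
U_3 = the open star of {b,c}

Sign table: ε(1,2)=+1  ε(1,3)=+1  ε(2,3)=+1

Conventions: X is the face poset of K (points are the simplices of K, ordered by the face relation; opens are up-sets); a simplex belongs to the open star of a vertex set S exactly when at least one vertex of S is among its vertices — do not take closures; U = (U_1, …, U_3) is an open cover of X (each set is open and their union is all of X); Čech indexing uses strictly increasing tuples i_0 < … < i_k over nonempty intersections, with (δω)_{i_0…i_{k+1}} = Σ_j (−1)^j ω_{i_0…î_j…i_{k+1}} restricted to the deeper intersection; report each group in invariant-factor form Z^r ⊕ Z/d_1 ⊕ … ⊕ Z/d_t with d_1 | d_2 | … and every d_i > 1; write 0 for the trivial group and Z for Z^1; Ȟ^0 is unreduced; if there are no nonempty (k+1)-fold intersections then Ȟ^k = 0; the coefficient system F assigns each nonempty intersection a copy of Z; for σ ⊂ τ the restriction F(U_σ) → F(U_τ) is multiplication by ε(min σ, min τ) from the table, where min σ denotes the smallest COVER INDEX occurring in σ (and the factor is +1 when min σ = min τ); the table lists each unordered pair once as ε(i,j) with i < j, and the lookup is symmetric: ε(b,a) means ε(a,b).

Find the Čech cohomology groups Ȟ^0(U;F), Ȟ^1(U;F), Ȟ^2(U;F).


nerve of the cover:
  U1={{a},{c},{a,b},{a,c},{a,d},{b,c},{c,d},{a,b,c},{a,b,d},{b,c,d}} U2={{b},{d},{a,b},{a,d},{b,c},{b,d},{c,d},{a,b,c},{a,b,d},{b,c,d}} U3={{b},{c},{a,b},{a,c},{b,c},{b,d},{c,d},{a,b,c},{a,b,d},{b,c,d}}
  U12={{a,b},{a,d},{b,c},{c,d},{a,b,c},{a,b,d},{b,c,d}} U13={{c},{a,b},{a,c},{b,c},{c,d},{a,b,c},{a,b,d},{b,c,d}} U23={{b},{a,b},{b,c},{b,d},{c,d},{a,b,c},{a,b,d},{b,c,d}}
  U123={{a,b},{b,c},{c,d},{a,b,c},{a,b,d},{b,c,d}}
C dims 3,3,1; δ0: rk 2, SNF 1^2; δ1: rk 1, SNF 1^1
Ȟ^0 = (3 − 2) − 0 = 1, so Ȟ^0 ≅ Z
Ȟ^1 = (3 − 1) − 2 = 0, so Ȟ^1 ≅ 0
Ȟ^2 = (1 − 0) − 1 = 0, so Ȟ^2 ≅ 0

Ȟ^0(U;F) ≅ Z; Ȟ^1(U;F) ≅ 0; Ȟ^2(U;F) ≅ 0


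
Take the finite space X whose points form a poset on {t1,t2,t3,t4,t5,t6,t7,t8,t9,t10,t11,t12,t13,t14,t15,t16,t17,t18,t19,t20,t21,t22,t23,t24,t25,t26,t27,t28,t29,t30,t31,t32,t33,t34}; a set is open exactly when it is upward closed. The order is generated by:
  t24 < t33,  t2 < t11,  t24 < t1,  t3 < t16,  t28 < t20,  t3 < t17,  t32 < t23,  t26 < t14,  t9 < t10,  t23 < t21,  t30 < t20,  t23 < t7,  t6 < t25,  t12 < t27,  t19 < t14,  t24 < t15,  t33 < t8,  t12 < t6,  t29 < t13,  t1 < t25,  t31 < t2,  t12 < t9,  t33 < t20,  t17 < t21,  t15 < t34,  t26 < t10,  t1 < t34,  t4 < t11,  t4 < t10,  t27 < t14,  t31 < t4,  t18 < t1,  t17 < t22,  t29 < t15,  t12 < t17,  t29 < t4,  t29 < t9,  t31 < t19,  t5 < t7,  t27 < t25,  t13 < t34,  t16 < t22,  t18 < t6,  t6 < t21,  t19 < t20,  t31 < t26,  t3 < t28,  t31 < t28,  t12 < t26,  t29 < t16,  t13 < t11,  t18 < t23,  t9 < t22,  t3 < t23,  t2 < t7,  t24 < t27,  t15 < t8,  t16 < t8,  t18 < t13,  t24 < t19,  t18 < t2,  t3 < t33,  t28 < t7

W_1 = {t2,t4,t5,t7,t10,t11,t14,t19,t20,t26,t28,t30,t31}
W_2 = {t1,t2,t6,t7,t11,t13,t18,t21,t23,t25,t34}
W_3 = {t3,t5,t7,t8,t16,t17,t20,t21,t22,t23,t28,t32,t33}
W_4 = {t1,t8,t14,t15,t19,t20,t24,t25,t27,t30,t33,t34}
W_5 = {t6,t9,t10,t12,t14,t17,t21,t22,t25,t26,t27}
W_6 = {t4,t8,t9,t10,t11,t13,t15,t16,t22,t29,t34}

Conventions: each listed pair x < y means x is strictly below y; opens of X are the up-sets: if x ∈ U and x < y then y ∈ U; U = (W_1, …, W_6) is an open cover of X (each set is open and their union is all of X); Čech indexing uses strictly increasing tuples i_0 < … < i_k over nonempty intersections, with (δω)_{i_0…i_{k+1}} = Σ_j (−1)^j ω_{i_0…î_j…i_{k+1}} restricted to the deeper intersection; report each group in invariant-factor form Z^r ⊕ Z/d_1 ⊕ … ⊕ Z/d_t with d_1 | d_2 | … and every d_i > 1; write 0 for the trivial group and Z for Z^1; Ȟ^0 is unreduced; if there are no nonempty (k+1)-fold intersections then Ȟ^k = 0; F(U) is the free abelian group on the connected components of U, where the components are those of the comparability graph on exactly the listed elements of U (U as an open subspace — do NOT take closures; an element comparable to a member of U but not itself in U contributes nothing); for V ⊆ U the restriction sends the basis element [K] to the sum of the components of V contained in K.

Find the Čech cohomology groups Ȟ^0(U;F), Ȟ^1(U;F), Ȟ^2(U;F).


Ȟ^0 ≅ Z, Ȟ^1 ≅ 0, Ȟ^2 ≅ Z/2

nerve simplices:
  W12={t2,t7,t11} W13={t5,t7,t20,t28} W14={t14,t19,t20,t30} W15={t10,t14,t26} W16={t4,t10,t11} W23={t7,t21,t23} W24={t1,t25,t34} W25={t6,t21,t25} W26={t11,t13,t34} W34={t8,t20,t33} W35={t17,t21,t22} W36={t8,t16,t22} W45={t14,t25,t27} W46={t8,t15,t34} W56={t9,t10,t22}
  W123={t7} W126={t11} W134={t20} W145={t14} W156={t10} W235={t21} W245={t25} W246={t34} W346={t8} W356={t22}
components per intersection:
  W1: {t2,t4,t5,t7,t10,t11,t14,t19,t20,t26,t28,t30,t31}
  W2: {t1,t2,t6,t7,t11,t13,t18,t21,t23,t25,t34}
  W3: {t3,t5,t7,t8,t16,t17,t20,t21,t22,t23,t28,t32,t33}
  W4: {t1,t8,t14,t15,t19,t20,t24,t25,t27,t30,t33,t34}
  W5: {t6,t9,t10,t12,t14,t17,t21,t22,t25,t26,t27}
  W6: {t4,t8,t9,t10,t11,t13,t15,t16,t22,t29,t34}
  W12: {t2,t7,t11}
  W13: {t5,t7,t20,t28}
  W14: {t14,t19,t20,t30}
  W15: {t10,t14,t26}
  W16: {t4,t10,t11}
  W23: {t7,t21,t23}
  W24: {t1,t25,t34}
  W25: {t6,t21,t25}
  W26: {t11,t13,t34}
  W34: {t8,t20,t33}
  W35: {t17,t21,t22}
  W36: {t8,t16,t22}
  W45: {t14,t25,t27}
  W46: {t8,t15,t34}
  W56: {t9,t10,t22}
  W123: {t7}
  W126: {t11}
  W134: {t20}
  W145: {t14}
  W156: {t10}
  W235: {t21}
  W245: {t25}
  W246: {t34}
  W346: {t8}
  W356: {t22}
C dims 6,15,10; δ0: rk 5, SNF 1^5; δ1: rk 10, SNF 1^9·2
degree 0: 6−5−0 = 1 → Ȟ^0 ≅ Z
degree 1: 15−10−5 = 0 → Ȟ^1 ≅ 0
degree 2: 10−0−10 = 0 plus torsion [2] → Ȟ^2 ≅ Z/2


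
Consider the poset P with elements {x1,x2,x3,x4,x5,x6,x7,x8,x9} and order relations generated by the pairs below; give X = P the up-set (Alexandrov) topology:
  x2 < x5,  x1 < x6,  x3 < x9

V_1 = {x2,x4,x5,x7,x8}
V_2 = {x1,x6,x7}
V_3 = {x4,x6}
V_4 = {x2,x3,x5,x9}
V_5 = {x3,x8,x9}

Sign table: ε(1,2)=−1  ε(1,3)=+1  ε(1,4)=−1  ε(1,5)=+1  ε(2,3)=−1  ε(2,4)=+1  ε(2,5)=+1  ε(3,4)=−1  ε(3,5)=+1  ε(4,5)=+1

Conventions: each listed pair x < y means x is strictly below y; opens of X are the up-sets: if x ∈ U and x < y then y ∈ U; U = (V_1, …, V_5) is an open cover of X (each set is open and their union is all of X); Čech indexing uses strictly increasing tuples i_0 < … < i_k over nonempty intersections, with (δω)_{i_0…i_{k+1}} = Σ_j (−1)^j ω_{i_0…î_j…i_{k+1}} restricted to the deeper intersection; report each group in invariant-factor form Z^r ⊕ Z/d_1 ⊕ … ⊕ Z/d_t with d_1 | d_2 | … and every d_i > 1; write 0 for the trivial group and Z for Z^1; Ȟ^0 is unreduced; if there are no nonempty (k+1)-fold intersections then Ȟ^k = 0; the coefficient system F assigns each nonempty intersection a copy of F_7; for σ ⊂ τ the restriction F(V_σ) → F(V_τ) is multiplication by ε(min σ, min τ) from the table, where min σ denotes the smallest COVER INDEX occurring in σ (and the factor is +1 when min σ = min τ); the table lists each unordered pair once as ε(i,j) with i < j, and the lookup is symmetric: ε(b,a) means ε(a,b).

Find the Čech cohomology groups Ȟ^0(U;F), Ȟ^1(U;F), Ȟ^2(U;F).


nonempty intersections:
  V12={x7} V13={x4} V14={x2,x5} V15={x8} V23={x6} V45={x3,x9}
C dims 5,6; δ0: rk_F7 5
Ȟ^0: (5−5)−0=0 ⇒ 0
Ȟ^1: (6−0)−5=1 ⇒ Z/7
Ȟ^2: (0−0)−0=0 ⇒ 0

Ȟ^0 = 0, Ȟ^1 = Z/7 and Ȟ^2 = 0


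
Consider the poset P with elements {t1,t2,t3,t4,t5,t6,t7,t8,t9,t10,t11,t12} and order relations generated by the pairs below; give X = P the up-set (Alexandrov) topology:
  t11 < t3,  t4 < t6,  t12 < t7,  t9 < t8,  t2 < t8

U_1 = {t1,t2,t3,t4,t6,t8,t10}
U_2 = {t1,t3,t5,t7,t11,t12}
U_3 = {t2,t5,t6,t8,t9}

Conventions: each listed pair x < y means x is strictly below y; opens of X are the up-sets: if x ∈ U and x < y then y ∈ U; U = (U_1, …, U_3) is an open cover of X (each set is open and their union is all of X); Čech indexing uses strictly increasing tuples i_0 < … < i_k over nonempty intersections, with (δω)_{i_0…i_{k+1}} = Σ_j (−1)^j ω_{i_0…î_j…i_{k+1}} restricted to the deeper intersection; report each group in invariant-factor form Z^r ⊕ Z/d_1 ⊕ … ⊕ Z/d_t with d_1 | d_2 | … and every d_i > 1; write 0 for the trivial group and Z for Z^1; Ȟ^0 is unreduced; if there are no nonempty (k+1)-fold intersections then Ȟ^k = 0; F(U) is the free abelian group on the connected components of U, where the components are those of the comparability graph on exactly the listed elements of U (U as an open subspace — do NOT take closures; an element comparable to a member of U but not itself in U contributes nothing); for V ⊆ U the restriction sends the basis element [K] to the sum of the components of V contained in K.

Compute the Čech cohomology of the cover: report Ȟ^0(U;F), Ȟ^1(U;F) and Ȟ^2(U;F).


Ȟ^0(U;F) ≅ Z^7, Ȟ^1(U;F) ≅ 0 and Ȟ^2(U;F) ≅ 0

cover nerve:
  U12={t1,t3} U13={t2,t6,t8} U23={t5}
components per intersection:
  U1: {t1} {t2,t8} {t3} {t4,t6} {t10}
  U2: {t1} {t3,t11} {t5} {t7,t12}
  U3: {t2,t8,t9} {t5} {t6}
  U12: {t1} {t3}
  U13: {t2,t8} {t6}
  U23: {t5}
C dims 12,5; δ0: rk 5, SNF 1^5
Ȟ^0: (12−5)−0=7 ⇒ Z^7
Ȟ^1: (5−0)−5=0 ⇒ 0
Ȟ^2: (0−0)−0=0 ⇒ 0


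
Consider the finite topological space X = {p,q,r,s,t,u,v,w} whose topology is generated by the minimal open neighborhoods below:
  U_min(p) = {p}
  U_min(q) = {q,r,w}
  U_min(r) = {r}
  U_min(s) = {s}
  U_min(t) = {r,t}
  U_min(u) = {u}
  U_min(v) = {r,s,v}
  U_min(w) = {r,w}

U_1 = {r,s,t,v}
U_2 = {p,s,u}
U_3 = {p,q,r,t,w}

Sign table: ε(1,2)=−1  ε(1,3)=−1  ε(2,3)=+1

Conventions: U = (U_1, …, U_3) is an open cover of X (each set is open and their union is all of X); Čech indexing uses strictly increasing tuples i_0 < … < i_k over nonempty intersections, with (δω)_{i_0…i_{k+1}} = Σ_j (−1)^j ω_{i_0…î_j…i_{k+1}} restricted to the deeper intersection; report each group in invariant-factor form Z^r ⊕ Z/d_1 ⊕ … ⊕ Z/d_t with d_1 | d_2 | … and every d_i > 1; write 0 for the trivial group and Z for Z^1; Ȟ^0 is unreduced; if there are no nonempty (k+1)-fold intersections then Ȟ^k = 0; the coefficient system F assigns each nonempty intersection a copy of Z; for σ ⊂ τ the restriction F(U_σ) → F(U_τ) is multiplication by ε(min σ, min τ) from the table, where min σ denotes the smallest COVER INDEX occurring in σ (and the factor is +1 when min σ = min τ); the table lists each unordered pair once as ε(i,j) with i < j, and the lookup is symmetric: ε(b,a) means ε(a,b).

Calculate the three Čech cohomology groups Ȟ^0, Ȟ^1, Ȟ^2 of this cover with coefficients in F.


Ȟ^0 ≅ Z, Ȟ^1 ≅ Z and Ȟ^2 ≅ 0

cover nerve:
  U12={s} U13={r,t} U23={p}
C dims 3,3; δ0: rk 2, SNF 1^2
Ȟ^0: (3−2)−0=1 ⇒ Z
Ȟ^1: (3−0)−2=1 ⇒ Z
Ȟ^2: (0−0)−0=0 ⇒ 0


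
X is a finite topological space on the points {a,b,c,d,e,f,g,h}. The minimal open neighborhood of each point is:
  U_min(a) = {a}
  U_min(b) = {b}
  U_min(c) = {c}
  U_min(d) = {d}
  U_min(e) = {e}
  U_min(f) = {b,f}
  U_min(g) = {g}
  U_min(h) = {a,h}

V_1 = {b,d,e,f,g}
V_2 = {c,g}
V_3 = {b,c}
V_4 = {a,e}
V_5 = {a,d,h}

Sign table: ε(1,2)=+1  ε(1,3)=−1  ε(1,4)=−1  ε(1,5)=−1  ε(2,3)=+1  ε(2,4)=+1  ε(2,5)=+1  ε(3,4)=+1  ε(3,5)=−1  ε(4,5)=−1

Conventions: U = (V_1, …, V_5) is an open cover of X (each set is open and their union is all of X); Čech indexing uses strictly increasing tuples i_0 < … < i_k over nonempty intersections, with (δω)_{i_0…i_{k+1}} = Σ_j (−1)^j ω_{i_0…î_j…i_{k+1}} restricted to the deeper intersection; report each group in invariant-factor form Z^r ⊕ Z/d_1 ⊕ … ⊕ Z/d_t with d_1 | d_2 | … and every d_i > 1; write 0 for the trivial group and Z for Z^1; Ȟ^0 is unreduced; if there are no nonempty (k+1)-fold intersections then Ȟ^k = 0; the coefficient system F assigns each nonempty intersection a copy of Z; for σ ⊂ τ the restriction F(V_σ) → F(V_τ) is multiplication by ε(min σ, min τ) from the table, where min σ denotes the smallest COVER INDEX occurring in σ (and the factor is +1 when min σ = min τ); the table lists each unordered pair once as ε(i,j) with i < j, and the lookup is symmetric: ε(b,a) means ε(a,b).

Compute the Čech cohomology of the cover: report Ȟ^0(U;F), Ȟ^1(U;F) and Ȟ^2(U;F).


Ȟ^0 = 0, Ȟ^1 = Z ⊕ Z/2, Ȟ^2 = 0

nerve simplices:
  V12={g} V13={b} V14={e} V15={d} V23={c} V45={a}
C dims 5,6; δ0: rk 5, SNF 1^4·2
degree 0: 5−5−0 = 0 → Ȟ^0 ≅ 0
degree 1: 6−0−5 = 1 plus torsion [2] → Ȟ^1 ≅ Z ⊕ Z/2
degree 2: 0−0−0 = 0 → Ȟ^2 ≅ 0


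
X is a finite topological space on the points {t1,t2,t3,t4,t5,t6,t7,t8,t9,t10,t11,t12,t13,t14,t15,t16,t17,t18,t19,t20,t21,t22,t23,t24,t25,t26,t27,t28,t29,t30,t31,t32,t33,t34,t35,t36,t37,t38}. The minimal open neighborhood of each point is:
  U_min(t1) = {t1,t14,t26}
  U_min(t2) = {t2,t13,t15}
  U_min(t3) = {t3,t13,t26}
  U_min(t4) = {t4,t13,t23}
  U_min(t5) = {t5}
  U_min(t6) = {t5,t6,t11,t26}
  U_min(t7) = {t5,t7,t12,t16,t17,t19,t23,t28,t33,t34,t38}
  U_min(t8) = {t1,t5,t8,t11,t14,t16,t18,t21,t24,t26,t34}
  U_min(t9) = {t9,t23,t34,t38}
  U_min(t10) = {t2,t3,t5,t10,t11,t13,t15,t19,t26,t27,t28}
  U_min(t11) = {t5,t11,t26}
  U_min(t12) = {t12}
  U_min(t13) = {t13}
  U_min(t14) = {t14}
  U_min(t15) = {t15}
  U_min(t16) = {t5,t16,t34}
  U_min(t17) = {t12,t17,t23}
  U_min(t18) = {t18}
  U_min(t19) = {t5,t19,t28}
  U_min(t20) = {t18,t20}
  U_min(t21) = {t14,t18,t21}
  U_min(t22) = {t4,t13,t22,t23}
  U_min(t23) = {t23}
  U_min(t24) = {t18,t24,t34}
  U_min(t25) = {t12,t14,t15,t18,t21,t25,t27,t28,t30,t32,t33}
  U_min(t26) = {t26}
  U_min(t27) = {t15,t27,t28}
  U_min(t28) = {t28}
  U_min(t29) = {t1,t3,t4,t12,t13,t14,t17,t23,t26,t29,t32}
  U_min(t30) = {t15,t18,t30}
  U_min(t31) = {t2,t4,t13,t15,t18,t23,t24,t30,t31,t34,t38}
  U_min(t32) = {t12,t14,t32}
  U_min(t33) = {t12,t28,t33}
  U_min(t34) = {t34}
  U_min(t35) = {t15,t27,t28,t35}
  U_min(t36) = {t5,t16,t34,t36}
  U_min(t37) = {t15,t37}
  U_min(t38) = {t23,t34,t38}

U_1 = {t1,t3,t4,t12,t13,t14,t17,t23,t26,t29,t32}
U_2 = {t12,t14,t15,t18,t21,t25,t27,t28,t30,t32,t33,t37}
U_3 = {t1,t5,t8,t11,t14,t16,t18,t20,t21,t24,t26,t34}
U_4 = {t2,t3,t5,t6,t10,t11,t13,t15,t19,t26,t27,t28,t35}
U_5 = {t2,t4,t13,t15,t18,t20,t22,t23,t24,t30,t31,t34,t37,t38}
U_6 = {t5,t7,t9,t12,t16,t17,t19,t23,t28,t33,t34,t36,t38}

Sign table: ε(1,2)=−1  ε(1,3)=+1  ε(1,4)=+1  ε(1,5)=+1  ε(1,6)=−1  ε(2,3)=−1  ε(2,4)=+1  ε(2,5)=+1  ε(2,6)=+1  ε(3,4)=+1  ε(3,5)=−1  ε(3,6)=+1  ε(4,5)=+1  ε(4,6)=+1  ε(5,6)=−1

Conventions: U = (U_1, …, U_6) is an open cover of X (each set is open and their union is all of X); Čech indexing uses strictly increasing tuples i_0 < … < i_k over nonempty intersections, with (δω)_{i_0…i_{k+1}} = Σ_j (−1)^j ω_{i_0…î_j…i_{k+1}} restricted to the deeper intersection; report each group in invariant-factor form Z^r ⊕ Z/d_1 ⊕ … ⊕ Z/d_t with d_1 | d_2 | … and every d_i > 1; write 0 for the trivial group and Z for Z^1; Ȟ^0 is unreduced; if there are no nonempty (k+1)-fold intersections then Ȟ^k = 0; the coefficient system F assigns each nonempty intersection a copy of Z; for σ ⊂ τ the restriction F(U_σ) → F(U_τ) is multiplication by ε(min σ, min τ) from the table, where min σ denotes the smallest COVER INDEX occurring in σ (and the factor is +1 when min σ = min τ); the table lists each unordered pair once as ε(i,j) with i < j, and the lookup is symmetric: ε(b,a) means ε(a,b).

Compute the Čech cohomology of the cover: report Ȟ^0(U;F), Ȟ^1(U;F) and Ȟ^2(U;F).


intersection data:
  U12={t12,t14,t32} U13={t1,t14,t26} U14={t3,t13,t26} U15={t4,t13,t23} U16={t12,t17,t23} U23={t14,t18,t21} U24={t15,t27,t28} U25={t15,t18,t30,t37} U26={t12,t28,t33} U34={t5,t11,t26} U35={t18,t20,t24,t34} U36={t5,t16,t34} U45={t2,t13,t15} U46={t5,t19,t28} U56={t23,t34,t38}
  U123={t14} U126={t12} U134={t26} U145={t13} U156={t23} U235={t18} U245={t15} U246={t28} U346={t5} U356={t34}
C dims 6,15,10; δ0: rk 6, SNF 1^5·2; δ1: rk 9, SNF 1^9
Ȟ^0 = (6 − 6) − 0 = 0, so Ȟ^0 ≅ 0
Ȟ^1 = (15 − 9) − 6 = 0 plus torsion [2], so Ȟ^1 ≅ Z/2
Ȟ^2 = (10 − 0) − 9 = 1, so Ȟ^2 ≅ Z

Ȟ^0 = 0, Ȟ^1 = Z/2, Ȟ^2 = Z


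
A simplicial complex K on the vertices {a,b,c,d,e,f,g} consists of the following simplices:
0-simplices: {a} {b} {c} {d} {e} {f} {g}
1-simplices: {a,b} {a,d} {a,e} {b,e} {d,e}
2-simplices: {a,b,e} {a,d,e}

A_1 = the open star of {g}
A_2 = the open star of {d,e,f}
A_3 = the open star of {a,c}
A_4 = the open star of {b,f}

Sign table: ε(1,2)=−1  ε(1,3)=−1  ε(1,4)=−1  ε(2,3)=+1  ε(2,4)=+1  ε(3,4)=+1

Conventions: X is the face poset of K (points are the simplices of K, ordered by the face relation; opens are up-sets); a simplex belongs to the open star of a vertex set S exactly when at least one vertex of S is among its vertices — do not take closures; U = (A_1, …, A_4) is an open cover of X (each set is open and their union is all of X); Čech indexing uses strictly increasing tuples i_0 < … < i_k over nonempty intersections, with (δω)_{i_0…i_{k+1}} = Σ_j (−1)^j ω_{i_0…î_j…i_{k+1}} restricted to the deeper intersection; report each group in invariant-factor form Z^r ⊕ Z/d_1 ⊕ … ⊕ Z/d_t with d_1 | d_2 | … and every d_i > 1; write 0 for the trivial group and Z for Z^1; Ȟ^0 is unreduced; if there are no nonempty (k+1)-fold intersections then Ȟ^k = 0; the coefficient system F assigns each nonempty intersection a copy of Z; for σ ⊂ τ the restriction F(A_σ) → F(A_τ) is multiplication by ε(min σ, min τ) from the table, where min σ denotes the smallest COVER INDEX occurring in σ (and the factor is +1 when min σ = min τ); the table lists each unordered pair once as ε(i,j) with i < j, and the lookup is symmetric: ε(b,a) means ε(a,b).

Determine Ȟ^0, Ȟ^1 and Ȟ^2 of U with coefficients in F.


cover nerve:
  A1={{g}} A2={{d},{e},{f},{a,d},{a,e},{b,e},{d,e},{a,b,e},{a,d,e}} A3={{a},{c},{a,b},{a,d},{a,e},{a,b,e},{a,d,e}} A4={{b},{f},{a,b},{b,e},{a,b,e}}
  A23={{a,d},{a,e},{a,b,e},{a,d,e}} A24={{f},{b,e},{a,b,e}} A34={{a,b},{a,b,e}}
  A234={{a,b,e}}
C dims 4,3,1; δ0: rk 2, SNF 1^2; δ1: rk 1, SNF 1^1
Ȟ^0: (4−2)−0=2 ⇒ Z^2
Ȟ^1: (3−1)−2=0 ⇒ 0
Ȟ^2: (1−0)−1=0 ⇒ 0

Ȟ^0(U;F) ≅ Z^2, Ȟ^1(U;F) ≅ 0, Ȟ^2(U;F) ≅ 0


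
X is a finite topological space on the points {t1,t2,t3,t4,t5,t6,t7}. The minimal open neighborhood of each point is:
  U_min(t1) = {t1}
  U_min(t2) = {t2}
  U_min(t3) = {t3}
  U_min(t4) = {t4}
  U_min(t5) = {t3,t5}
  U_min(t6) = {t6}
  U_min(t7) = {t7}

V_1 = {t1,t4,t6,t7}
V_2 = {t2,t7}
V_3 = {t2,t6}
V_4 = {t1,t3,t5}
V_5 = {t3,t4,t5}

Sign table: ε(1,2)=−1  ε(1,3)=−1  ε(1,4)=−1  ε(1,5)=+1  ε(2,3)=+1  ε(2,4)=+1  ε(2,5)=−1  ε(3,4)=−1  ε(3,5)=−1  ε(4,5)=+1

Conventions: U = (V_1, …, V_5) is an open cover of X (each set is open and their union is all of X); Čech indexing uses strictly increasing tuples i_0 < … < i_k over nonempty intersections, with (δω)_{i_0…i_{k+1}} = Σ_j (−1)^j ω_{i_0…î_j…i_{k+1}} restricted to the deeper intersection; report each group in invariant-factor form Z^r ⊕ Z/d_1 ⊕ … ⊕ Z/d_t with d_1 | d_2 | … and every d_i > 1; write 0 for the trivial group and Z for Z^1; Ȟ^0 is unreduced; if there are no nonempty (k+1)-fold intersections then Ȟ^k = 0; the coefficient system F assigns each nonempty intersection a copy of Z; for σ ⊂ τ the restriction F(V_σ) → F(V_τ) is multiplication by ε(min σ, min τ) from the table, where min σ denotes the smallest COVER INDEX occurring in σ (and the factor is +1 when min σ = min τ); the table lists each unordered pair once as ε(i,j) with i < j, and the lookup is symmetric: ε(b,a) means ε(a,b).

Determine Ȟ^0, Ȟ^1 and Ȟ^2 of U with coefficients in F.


nerve of the cover:
  V12={t7} V13={t6} V14={t1} V15={t4} V23={t2} V45={t3,t5}
C dims 5,6; δ0: rk 5, SNF 1^4·2
Ȟ^0 = (5 − 5) − 0 = 0, so Ȟ^0 ≅ 0
Ȟ^1 = (6 − 0) − 5 = 1 plus torsion [2], so Ȟ^1 ≅ Z ⊕ Z/2
Ȟ^2 = (0 − 0) − 0 = 0, so Ȟ^2 ≅ 0

Ȟ^0 = 0, Ȟ^1 = Z ⊕ Z/2, Ȟ^2 = 0


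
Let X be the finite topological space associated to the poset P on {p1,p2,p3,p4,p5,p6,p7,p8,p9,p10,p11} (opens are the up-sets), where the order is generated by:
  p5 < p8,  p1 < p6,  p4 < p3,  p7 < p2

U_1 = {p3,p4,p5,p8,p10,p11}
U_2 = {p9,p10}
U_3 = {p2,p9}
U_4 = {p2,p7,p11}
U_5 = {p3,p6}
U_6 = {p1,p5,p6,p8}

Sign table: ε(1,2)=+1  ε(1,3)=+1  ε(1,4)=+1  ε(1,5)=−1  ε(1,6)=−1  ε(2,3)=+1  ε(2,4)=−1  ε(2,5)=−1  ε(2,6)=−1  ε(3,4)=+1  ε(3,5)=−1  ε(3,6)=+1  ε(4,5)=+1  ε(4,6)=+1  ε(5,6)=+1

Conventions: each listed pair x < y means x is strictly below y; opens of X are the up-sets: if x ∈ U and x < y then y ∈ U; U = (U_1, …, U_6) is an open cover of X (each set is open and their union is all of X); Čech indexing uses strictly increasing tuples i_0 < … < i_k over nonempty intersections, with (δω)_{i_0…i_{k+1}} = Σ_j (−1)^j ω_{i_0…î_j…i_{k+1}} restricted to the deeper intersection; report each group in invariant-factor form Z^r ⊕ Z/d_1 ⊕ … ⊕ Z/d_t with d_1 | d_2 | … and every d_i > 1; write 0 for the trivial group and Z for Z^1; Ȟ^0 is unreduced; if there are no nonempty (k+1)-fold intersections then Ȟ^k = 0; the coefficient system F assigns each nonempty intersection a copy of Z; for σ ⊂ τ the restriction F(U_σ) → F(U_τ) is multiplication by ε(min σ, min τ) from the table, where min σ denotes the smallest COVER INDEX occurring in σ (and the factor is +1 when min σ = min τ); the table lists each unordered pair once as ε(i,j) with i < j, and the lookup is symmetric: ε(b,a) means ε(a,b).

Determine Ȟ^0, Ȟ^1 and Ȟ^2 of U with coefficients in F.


Ȟ^0 = Z; Ȟ^1 = Z^2; Ȟ^2 = 0

nerve simplices:
  U12={p10} U14={p11} U15={p3} U16={p5,p8} U23={p9} U34={p2} U56={p6}
C dims 6,7; δ0: rk 5, SNF 1^5
degree 0: 6−5−0 = 1 → Ȟ^0 ≅ Z
degree 1: 7−0−5 = 2 → Ȟ^1 ≅ Z^2
degree 2: 0−0−0 = 0 → Ȟ^2 ≅ 0


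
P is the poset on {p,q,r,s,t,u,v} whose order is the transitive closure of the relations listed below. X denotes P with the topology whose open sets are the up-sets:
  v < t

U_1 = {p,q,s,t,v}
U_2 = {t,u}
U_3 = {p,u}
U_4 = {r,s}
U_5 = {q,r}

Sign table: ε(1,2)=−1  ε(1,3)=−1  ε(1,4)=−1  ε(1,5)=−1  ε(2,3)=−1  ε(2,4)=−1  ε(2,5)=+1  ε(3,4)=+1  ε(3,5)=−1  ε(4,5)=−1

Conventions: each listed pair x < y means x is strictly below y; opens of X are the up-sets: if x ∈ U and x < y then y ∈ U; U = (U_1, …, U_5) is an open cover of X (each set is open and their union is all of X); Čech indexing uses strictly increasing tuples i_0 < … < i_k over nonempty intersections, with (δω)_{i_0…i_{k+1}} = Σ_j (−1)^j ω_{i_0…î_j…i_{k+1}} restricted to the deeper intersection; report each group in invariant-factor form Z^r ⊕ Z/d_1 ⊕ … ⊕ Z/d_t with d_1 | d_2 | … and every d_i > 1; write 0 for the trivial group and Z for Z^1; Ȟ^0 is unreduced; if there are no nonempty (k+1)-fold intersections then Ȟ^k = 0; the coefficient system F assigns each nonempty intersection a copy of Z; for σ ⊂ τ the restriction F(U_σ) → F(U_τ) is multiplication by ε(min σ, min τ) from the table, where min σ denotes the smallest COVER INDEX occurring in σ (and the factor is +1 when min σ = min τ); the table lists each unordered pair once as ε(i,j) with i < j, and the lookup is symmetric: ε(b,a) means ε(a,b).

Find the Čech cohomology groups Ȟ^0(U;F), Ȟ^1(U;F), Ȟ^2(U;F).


nonempty intersections:
  U12={t} U13={p} U14={s} U15={q} U23={u} U45={r}
C dims 5,6; δ0: rk 5, SNF 1^4·2
Ȟ^0: (5−5)−0=0 ⇒ 0
Ȟ^1: (6−0)−5=1 plus torsion [2] ⇒ Z ⊕ Z/2
Ȟ^2: (0−0)−0=0 ⇒ 0

Ȟ^0(U;F) ≅ 0, Ȟ^1(U;F) ≅ Z ⊕ Z/2, Ȟ^2(U;F) ≅ 0


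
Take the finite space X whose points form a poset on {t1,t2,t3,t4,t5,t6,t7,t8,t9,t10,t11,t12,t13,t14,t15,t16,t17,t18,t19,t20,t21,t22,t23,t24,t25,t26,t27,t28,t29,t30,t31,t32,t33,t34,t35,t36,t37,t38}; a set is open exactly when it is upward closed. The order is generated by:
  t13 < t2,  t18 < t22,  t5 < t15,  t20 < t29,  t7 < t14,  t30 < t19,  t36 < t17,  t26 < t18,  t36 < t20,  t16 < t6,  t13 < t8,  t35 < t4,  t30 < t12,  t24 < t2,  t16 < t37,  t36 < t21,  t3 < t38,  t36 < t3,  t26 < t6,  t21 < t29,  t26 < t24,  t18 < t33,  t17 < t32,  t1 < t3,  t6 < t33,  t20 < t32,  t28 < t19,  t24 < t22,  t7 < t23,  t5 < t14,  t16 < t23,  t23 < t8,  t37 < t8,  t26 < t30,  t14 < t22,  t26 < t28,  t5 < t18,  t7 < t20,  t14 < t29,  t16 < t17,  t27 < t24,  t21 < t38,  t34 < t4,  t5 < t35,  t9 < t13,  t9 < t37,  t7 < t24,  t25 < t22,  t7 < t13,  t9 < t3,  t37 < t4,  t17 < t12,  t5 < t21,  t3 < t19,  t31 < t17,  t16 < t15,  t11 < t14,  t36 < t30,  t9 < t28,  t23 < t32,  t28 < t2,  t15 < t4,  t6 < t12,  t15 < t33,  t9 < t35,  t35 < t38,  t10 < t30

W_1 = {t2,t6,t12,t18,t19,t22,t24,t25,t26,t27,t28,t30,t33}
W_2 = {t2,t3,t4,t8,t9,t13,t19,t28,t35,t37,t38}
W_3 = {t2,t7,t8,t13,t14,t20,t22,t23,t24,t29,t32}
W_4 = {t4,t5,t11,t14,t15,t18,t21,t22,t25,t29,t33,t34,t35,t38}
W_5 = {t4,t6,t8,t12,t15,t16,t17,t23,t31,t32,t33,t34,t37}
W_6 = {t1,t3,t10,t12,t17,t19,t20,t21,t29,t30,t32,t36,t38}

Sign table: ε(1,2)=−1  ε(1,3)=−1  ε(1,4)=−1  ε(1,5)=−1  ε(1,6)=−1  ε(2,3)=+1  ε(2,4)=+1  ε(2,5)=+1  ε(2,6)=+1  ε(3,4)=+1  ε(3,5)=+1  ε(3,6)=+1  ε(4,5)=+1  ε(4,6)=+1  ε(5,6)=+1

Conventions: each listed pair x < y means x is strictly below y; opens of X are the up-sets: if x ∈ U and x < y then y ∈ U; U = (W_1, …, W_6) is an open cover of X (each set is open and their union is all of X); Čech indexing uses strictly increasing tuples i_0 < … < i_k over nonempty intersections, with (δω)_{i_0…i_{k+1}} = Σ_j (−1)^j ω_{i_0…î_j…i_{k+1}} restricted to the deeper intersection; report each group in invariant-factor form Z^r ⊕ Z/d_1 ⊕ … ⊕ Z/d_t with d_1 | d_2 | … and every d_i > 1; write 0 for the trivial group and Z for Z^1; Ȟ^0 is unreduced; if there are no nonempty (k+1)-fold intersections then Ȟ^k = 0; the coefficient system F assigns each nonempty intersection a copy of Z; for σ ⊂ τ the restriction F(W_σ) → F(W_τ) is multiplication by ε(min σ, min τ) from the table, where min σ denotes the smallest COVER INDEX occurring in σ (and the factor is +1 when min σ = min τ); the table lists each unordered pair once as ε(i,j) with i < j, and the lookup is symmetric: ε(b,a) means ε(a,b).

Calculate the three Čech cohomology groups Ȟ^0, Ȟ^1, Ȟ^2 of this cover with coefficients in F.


intersection data:
  W12={t2,t19,t28} W13={t2,t22,t24} W14={t18,t22,t25,t33} W15={t6,t12,t33} W16={t12,t19,t30} W23={t2,t8,t13} W24={t4,t35,t38} W25={t4,t8,t37} W26={t3,t19,t38} W34={t14,t22,t29} W35={t8,t23,t32} W36={t20,t29,t32} W45={t4,t15,t33,t34} W46={t21,t29,t38} W56={t12,t17,t32}
  W123={t2} W126={t19} W134={t22} W145={t33} W156={t12} W235={t8} W245={t4} W246={t38} W346={t29} W356={t32}
C dims 6,15,10; δ0: rk 5, SNF 1^5; δ1: rk 10, SNF 1^9·2
Ȟ^0 = (6 − 5) − 0 = 1, so Ȟ^0 ≅ Z
Ȟ^1 = (15 − 10) − 5 = 0, so Ȟ^1 ≅ 0
Ȟ^2 = (10 − 0) − 10 = 0 plus torsion [2], so Ȟ^2 ≅ Z/2

Ȟ^0 ≅ Z; Ȟ^1 ≅ 0; Ȟ^2 ≅ Z/2


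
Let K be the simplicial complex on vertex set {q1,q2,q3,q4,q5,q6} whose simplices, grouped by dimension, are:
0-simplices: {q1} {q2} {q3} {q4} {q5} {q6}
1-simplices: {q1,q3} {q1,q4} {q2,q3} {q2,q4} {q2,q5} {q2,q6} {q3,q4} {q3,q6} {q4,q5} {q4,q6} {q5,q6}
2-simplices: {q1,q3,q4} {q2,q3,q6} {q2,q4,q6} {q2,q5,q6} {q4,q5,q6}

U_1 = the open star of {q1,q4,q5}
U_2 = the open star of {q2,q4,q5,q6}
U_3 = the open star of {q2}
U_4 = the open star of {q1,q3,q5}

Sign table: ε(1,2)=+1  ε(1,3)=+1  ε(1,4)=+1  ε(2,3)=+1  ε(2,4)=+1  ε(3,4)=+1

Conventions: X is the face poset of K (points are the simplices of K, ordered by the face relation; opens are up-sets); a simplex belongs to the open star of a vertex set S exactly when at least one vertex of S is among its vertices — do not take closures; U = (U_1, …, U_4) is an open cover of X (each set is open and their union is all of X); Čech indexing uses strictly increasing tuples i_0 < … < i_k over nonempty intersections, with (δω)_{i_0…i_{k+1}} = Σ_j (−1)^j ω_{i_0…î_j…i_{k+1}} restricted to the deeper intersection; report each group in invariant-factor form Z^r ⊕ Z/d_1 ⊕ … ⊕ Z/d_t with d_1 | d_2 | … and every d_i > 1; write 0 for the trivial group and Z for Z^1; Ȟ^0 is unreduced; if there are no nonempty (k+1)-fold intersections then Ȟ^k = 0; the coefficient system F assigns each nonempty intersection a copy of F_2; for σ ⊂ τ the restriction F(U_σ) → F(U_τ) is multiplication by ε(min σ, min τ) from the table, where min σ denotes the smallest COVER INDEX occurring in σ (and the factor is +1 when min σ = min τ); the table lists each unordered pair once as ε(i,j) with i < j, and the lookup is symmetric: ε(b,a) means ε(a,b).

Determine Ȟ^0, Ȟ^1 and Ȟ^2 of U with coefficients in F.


Ȟ^0 ≅ Z/2, Ȟ^1 ≅ 0, Ȟ^2 ≅ 0

nonempty overlaps:
  U1={{q1},{q4},{q5},{q1,q3},{q1,q4},{q2,q4},{q2,q5},{q3,q4},{q4,q5},{q4,q6},{q5,q6},{q1,q3,q4},{q2,q4,q6},{q2,q5,q6},{q4,q5,q6}} U2={{q2},{q4},{q5},{q6},{q1,q4},{q2,q3},{q2,q4},{q2,q5},{q2,q6},{q3,q4},{q3,q6},{q4,q5},{q4,q6},{q5,q6},{q1,q3,q4},{q2,q3,q6},{q2,q4,q6},{q2,q5,q6},{q4,q5,q6}} U3={{q2},{q2,q3},{q2,q4},{q2,q5},{q2,q6},{q2,q3,q6},{q2,q4,q6},{q2,q5,q6}} U4={{q1},{q3},{q5},{q1,q3},{q1,q4},{q2,q3},{q2,q5},{q3,q4},{q3,q6},{q4,q5},{q5,q6},{q1,q3,q4},{q2,q3,q6},{q2,q5,q6},{q4,q5,q6}}
  U12={{q4},{q5},{q1,q4},{q2,q4},{q2,q5},{q3,q4},{q4,q5},{q4,q6},{q5,q6},{q1,q3,q4},{q2,q4,q6},{q2,q5,q6},{q4,q5,q6}} U13={{q2,q4},{q2,q5},{q2,q4,q6},{q2,q5,q6}} U14={{q1},{q5},{q1,q3},{q1,q4},{q2,q5},{q3,q4},{q4,q5},{q5,q6},{q1,q3,q4},{q2,q5,q6},{q4,q5,q6}} U23={{q2},{q2,q3},{q2,q4},{q2,q5},{q2,q6},{q2,q3,q6},{q2,q4,q6},{q2,q5,q6}} U24={{q5},{q1,q4},{q2,q3},{q2,q5},{q3,q4},{q3,q6},{q4,q5},{q5,q6},{q1,q3,q4},{q2,q3,q6},{q2,q5,q6},{q4,q5,q6}} U34={{q2,q3},{q2,q5},{q2,q3,q6},{q2,q5,q6}}
  U123={{q2,q4},{q2,q5},{q2,q4,q6},{q2,q5,q6}} U124={{q5},{q1,q4},{q2,q5},{q3,q4},{q4,q5},{q5,q6},{q1,q3,q4},{q2,q5,q6},{q4,q5,q6}} U134={{q2,q5},{q2,q5,q6}} U234={{q2,q3},{q2,q5},{q2,q3,q6},{q2,q5,q6}}
  U1234={{q2,q5},{q2,q5,q6}}
C dims 4,6,4,1; δ0: rk_F2 3; δ1: rk_F2 3; δ2: rk_F2 1
degree 0: 4−3−0 = 1 → Ȟ^0 ≅ Z/2
degree 1: 6−3−3 = 0 → Ȟ^1 ≅ 0
degree 2: 4−1−3 = 0 → Ȟ^2 ≅ 0
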